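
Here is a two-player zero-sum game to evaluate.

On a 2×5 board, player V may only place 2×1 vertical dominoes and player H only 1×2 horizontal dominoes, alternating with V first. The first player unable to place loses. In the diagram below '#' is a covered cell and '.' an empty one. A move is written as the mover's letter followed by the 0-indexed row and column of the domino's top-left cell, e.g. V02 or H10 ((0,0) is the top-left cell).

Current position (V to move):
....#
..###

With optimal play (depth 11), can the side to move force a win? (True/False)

[....#/..###] V move#1: V00:-1/#...#/#.###, V01:+1/.#..#/.####*
[.#..#/.####] H move#2: H02:-1/.####/.####*
[.####/.####] V move#3: V00:+1/#####/#####*
[#####/#####] end (terminal -1, H#4); searched ....#/..### to 11

V winning at [....#/..###]: True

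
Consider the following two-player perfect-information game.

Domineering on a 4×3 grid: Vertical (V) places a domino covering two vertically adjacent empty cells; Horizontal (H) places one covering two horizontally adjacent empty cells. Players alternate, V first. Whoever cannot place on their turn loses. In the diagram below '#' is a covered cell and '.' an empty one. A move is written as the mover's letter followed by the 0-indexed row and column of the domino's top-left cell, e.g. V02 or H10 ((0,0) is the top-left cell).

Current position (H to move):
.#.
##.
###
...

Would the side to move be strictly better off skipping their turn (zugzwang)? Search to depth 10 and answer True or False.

[.#./##./###/...] H move#1: H30:-1/.#./##./###/##.*, H31:-1/.#./##./###/.##
[.#./##./###/##.] V move#2: V02:+1/.##/###/###/##.*
[.##/###/###/##.] end (terminal -1, H#3); searched .#./##./###/... to 10
pass branch (V moves first from the same position):
  | [.#./##./###/...] V move#1: V02:-1/.##/###/###/...*
  | [.##/###/###/...] H move#2: H30:+1/.##/###/###/##.*, H31:+1/.##/###/###/.##
  | [.##/###/###/##.] end (terminal -1, V#3); searched .#./##./###/... to 10
H moving scores -1; H passing scores +1

zugzwang(.#./##./###/..., H) = True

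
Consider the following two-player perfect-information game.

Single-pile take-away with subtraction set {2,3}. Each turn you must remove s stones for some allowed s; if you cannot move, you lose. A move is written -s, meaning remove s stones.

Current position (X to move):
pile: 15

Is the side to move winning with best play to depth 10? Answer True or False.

[15] X move#1: -2:-1/13*, -3:-1/12
[13] O move#2: -2:+1/11*, -3:+1/10
[11] X move#3: -2:-1/9*, -3:-1/8
[9] O move#4: -2:-1/7, -3:+1/6*
[6] X move#5: -2:-1/4*, -3:-1/3
[4] O move#6: -2:-1/2, -3:+1/1*
[1] end (terminal -1, X#7); searched 15 to 10

X winning at [15]: False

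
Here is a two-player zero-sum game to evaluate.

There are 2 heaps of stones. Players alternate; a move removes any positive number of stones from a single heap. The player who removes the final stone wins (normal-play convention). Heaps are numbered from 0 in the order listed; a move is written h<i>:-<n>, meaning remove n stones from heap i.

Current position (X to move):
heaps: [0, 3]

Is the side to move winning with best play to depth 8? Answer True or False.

X winning at [(0,3)]: True

[(0,3)] X move#1: h1:-1:-1/(0,2), h1:-2:-1/(0,1), h1:-3:+1/(0,0)*
[(0,0)] end (terminal -1, O#2); searched (0,3) to 8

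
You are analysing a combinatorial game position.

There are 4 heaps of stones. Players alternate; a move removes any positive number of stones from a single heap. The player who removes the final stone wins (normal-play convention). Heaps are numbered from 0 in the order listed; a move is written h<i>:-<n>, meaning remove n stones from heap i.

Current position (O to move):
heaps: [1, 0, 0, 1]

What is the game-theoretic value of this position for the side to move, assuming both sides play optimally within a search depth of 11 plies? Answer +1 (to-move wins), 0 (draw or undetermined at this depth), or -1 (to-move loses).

value((1,0,0,1), O) = -1

[(1,0,0,1)] O move#1: h0:-1:-1/(0,0,0,1)*, h3:-1:-1/(1,0,0,0)
[(0,0,0,1)] X move#2: h3:-1:+1/(0,0,0,0)*
[(0,0,0,0)] end (terminal -1, O#3); searched (1,0,0,1) to 11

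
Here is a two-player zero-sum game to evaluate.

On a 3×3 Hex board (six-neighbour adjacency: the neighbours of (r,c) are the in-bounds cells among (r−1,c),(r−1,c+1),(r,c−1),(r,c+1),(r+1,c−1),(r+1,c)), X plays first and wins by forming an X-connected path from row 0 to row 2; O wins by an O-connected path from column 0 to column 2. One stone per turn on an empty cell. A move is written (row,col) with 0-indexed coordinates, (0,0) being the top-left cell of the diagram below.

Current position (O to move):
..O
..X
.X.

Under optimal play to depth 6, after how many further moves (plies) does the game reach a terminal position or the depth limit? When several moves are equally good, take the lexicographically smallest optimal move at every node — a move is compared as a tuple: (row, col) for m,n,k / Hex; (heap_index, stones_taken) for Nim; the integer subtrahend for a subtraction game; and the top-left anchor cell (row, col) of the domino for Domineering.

p1 O@[..O/..X/.X.]: (0,0)[O.O/..X/.X.]+1* (0,1)[.OO/..X/.X.]+1 (1,0)[..O/O.X/.X.]+1 (1,1)[..O/.OX/.X.]+1 (2,0)[..O/..X/OX.]+1 (2,2)[..O/..X/.XO]-1
p2 X@[O.O/..X/.X.]: (0,1)[OXO/..X/.X.]-1* (1,0)[O.O/X.X/.X.]-1 (1,1)[O.O/.XX/.X.]-1 (2,0)[O.O/..X/XX.]-1 (2,2)[O.O/..X/.XX]-1
p3 O@[OXO/..X/.X.]: (1,0)[OXO/O.X/.X.]-1 (1,1)[OXO/.OX/.X.]+1* (2,0)[OXO/..X/OX.]-1 (2,2)[OXO/..X/.XO]-1
p4 X@[OXO/.OX/.X.]: (1,0)[OXO/XOX/.X.]-1* (2,0)[OXO/.OX/XX.]-1 (2,2)[OXO/.OX/.XX]-1
p5 O@[OXO/XOX/.X.]: (2,0)[OXO/XOX/OX.]+1* (2,2)[OXO/XOX/.XO]-1
p6 X@[OXO/XOX/OX.] terminal -1; root [..O/..X/.X.] d6

PV length from [..O/..X/.X.]: 5 plies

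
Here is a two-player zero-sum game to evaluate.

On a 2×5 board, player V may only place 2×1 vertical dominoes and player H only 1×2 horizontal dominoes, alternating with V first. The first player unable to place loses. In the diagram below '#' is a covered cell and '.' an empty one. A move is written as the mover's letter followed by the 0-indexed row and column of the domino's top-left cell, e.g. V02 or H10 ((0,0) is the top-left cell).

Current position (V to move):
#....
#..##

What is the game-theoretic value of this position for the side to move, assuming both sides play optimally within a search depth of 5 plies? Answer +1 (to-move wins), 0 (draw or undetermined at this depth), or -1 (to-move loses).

value(#..../#..##, V) = +1

ply 1, V at #..../#..## | V01=-1→##.../##.##; V02=+1→#.#../#.###*
ply 2, H at #.#../#.### | H03=-1→#.###/#.###*
ply 3, V at #.###/#.### | V01=+1→#####/#####*
ply 4: #####/##### is terminal -1 (H); from #..../#..## depth 5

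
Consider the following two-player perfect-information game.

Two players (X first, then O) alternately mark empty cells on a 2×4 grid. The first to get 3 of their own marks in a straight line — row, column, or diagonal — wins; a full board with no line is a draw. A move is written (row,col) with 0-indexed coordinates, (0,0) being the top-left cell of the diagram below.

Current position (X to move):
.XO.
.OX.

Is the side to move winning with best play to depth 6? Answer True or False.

X winning at [.XO./.OX.]: False

ply 1, X at .XO./.OX. | (0,0)=+0→XXO./.OX.*; (0,3)=+0→.XOX/.OX.; (1,0)=+0→.XO./XOX.; (1,3)=+0→.XO./.OXX
ply 2, O at XXO./.OX. | (0,3)=+0→XXOO/.OX.*; (1,0)=+0→XXO./OOX.; (1,3)=+0→XXO./.OXO
ply 3, X at XXOO/.OX. | (1,0)=+0→XXOO/XOX.*; (1,3)=+0→XXOO/.OXX
ply 4, O at XXOO/XOX. | (1,3)=+0→XXOO/XOXO*
ply 5: XXOO/XOXO is terminal +0 (X); from .XO./.OX. depth 6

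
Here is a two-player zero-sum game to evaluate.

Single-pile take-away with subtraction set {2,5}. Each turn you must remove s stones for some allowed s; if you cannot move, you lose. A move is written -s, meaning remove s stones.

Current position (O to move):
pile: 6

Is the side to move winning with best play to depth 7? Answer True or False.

ply 1, O at 6 | -2=+1→4*; -5=+1→1
ply 2, X at 4 | -2=-1→2*
ply 3, O at 2 | -2=+1→0*
ply 4: 0 is terminal -1 (X); from 6 depth 7

O winning at [6]: True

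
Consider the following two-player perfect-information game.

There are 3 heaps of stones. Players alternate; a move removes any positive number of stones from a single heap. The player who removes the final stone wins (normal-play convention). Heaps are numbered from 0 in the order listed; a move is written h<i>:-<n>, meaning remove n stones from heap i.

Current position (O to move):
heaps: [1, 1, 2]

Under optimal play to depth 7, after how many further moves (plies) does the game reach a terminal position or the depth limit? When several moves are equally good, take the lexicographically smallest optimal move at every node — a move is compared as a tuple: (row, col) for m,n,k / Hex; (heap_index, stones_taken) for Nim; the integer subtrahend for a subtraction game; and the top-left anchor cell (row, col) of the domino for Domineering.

PV length from [(1,1,2)]: 3 plies

[(1,1,2)] O move#1: h0:-1:-1/(0,1,2), h1:-1:-1/(1,0,2), h2:-1:-1/(1,1,1), h2:-2:+1/(1,1,0)*
[(1,1,0)] X move#2: h0:-1:-1/(0,1,0)*, h1:-1:-1/(1,0,0)
[(0,1,0)] O move#3: h1:-1:+1/(0,0,0)*
[(0,0,0)] end (terminal -1, X#4); searched (1,1,2) to 7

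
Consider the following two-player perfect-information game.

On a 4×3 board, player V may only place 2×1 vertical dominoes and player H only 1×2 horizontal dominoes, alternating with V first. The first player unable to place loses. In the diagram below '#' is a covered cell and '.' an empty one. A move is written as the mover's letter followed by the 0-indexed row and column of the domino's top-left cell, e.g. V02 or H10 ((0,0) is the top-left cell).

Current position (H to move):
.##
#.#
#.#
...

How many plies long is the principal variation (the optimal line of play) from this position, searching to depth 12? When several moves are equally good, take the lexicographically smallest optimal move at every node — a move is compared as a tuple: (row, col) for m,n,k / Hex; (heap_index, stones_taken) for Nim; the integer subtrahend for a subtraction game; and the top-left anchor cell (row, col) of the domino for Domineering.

ply 1, H at .##/#.#/#.#/... | H30=-1→.##/#.#/#.#/##.*; H31=-1→.##/#.#/#.#/.##
ply 2, V at .##/#.#/#.#/##. | V11=+1→.##/###/###/##.*
ply 3: .##/###/###/##. is terminal -1 (H); from .##/#.#/#.#/... depth 12

PV length from [.##/#.#/#.#/...]: 2 plies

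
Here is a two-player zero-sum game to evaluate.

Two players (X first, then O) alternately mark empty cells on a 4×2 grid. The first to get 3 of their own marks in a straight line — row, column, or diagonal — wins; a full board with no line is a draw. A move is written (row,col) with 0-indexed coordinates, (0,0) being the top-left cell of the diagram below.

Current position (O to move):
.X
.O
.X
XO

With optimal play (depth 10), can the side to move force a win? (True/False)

O winning at [.X/.O/.X/XO]: False

ply 1, O at .X/.O/.X/XO | (0,0)=+0→OX/.O/.X/XO*; (1,0)=+0→.X/OO/.X/XO; (2,0)=+0→.X/.O/OX/XO
ply 2, X at OX/.O/.X/XO | (1,0)=+0→OX/XO/.X/XO*; (2,0)=+0→OX/.O/XX/XO
ply 3, O at OX/XO/.X/XO | (2,0)=+0→OX/XO/OX/XO*
ply 4: OX/XO/OX/XO is terminal +0 (X); from .X/.O/.X/XO depth 10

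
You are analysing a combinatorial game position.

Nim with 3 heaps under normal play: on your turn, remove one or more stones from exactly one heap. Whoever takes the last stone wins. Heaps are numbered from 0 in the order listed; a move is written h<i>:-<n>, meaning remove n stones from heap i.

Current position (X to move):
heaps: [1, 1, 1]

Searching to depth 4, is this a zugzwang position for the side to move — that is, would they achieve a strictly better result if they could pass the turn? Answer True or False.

zugzwang((1,1,1), X) = False

p1 X@[(1,1,1)]: h0:-1[(0,1,1)]+1* h1:-1[(1,0,1)]+1 h2:-1[(1,1,0)]+1
p2 O@[(0,1,1)]: h1:-1[(0,0,1)]-1* h2:-1[(0,1,0)]-1
p3 X@[(0,0,1)]: h2:-1[(0,0,0)]+1*
p4 O@[(0,0,0)] terminal -1; root [(1,1,1)] d4
if X skipped the turn, O would face:
~ p1 O@[(1,1,1)]: h0:-1[(0,1,1)]+1* h1:-1[(1,0,1)]+1 h2:-1[(1,1,0)]+1
~ p2 X@[(0,1,1)]: h1:-1[(0,0,1)]-1* h2:-1[(0,1,0)]-1
~ p3 O@[(0,0,1)]: h2:-1[(0,0,0)]+1*
~ p4 X@[(0,0,0)] terminal -1; root [(1,1,1)] d4
compare (X): move=+1 vs pass=-1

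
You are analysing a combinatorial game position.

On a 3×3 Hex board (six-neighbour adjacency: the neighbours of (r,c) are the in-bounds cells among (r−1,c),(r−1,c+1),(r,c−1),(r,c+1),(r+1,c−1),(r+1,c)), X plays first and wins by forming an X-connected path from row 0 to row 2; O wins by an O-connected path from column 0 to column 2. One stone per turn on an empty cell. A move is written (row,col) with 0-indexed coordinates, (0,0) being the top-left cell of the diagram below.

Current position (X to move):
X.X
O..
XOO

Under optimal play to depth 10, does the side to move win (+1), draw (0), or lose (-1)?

ply 1, X at X.X/O../XOO | (0,1)=-1→XXX/O../XOO; (1,1)=+1→X.X/OX./XOO*; (1,2)=-1→X.X/O.X/XOO
ply 2: X.X/OX./XOO is terminal -1 (O); from X.X/O../XOO depth 10

value(X.X/O../XOO, X) = +1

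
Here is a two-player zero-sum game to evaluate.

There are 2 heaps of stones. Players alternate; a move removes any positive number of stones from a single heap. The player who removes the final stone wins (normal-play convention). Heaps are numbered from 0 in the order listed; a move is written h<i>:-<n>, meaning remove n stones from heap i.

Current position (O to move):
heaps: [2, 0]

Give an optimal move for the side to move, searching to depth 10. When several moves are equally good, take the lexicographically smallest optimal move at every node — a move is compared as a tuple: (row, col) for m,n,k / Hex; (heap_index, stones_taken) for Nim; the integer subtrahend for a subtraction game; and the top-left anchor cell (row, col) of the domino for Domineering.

O's best at [(2,0)]: h0:-2

[(2,0)] O move#1: h0:-1:-1/(1,0), h0:-2:+1/(0,0)*
[(0,0)] end (terminal -1, X#2); searched (2,0) to 10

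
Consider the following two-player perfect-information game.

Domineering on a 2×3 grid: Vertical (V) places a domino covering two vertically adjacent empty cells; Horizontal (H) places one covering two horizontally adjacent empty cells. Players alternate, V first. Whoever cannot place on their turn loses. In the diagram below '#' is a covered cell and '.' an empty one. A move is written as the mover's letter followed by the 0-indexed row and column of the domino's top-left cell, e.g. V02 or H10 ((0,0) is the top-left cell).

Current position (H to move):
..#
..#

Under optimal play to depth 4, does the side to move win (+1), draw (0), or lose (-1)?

ply 1, H at ..#/..# | H00=+1→###/..#*; H10=+1→..#/###
ply 2: ###/..# is terminal -1 (V); from ..#/..# depth 4

value(..#/..#, H) = +1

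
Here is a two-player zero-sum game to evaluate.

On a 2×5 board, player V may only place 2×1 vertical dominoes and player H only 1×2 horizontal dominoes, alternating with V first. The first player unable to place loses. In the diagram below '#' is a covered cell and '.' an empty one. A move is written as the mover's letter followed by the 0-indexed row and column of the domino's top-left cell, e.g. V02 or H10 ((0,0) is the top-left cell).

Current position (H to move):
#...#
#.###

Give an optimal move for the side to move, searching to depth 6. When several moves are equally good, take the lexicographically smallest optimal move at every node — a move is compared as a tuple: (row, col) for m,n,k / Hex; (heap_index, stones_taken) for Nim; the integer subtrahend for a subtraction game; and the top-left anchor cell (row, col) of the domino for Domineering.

[#...#/#.###] H move#1: H01:+1/###.#/#.###*, H02:-1/#.###/#.###
[###.#/#.###] end (terminal -1, V#2); searched #...#/#.### to 6

H's best at [#...#/#.###]: H01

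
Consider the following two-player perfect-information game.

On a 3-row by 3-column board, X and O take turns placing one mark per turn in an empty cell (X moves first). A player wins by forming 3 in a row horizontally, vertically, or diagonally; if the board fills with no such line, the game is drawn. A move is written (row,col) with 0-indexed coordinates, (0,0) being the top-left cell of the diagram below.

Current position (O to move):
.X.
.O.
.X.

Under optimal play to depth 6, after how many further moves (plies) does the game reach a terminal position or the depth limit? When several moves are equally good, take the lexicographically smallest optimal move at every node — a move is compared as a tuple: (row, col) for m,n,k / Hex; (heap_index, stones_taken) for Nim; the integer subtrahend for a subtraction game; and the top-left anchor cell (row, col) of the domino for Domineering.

[.X./.O./.X.] O move#1: (0,0):+1/OX./.O./.X.*, (0,2):+1/.XO/.O./.X., (1,0):+1/.X./OO./.X., (1,2):+1/.X./.OO/.X., (2,0):+1/.X./.O./OX., (2,2):+1/.X./.O./.XO
[OX./.O./.X.] X move#2: (0,2):-1/OXX/.O./.X.*, (1,0):-1/OX./XO./.X., (1,2):-1/OX./.OX/.X., (2,0):-1/OX./.O./XX., (2,2):-1/OX./.O./.XX
[OXX/.O./.X.] O move#3: (1,0):+1/OXX/OO./.X.*, (1,2):+1/OXX/.OO/.X., (2,0):+1/OXX/.O./OX., (2,2):+1/OXX/.O./.XO
[OXX/OO./.X.] X move#4: (1,2):-1/OXX/OOX/.X.*, (2,0):-1/OXX/OO./XX., (2,2):-1/OXX/OO./.XX
[OXX/OOX/.X.] O move#5: (2,0):+1/OXX/OOX/OX.*, (2,2):+1/OXX/OOX/.XO
[OXX/OOX/OX.] end (terminal -1, X#6); searched .X./.O./.X. to 6

PV length from [.X./.O./.X.]: 5 plies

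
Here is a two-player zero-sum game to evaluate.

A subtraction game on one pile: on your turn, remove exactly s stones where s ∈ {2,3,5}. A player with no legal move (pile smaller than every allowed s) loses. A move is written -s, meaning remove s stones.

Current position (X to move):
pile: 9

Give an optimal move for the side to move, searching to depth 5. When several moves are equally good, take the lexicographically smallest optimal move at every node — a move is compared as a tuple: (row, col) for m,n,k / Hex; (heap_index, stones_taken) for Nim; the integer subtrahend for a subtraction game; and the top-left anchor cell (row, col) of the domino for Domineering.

ply 1, X at 9 | -2=+1→7*; -3=-1→6; -5=-1→4
ply 2, O at 7 | -2=-1→5*; -3=-1→4; -5=-1→2
ply 3, X at 5 | -2=-1→3; -3=-1→2; -5=+1→0*
ply 4: 0 is terminal -1 (O); from 9 depth 5

X's best at [9]: -2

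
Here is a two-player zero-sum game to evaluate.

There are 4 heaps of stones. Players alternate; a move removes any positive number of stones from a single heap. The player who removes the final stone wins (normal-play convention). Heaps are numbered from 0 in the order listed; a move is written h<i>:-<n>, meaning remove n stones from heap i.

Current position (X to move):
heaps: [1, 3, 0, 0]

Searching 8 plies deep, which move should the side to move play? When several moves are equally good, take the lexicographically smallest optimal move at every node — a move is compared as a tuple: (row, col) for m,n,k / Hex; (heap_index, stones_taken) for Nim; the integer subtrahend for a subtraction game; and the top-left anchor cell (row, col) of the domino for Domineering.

p1 X@[(1,3,0,0)]: h0:-1[(0,3,0,0)]-1 h1:-1[(1,2,0,0)]-1 h1:-2[(1,1,0,0)]+1* h1:-3[(1,0,0,0)]-1
p2 O@[(1,1,0,0)]: h0:-1[(0,1,0,0)]-1* h1:-1[(1,0,0,0)]-1
p3 X@[(0,1,0,0)]: h1:-1[(0,0,0,0)]+1*
p4 O@[(0,0,0,0)] terminal -1; root [(1,3,0,0)] d8

X's best at [(1,3,0,0)]: h1:-2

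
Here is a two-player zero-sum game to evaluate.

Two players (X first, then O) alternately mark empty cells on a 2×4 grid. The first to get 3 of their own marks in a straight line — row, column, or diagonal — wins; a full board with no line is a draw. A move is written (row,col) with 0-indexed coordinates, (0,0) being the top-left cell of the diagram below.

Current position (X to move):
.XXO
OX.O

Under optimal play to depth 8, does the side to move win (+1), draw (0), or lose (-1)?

value(.XXO/OX.O, X) = +1

[.XXO/OX.O] X move#1: (0,0):+1/XXXO/OX.O*, (1,2):+0/.XXO/OXXO
[XXXO/OX.O] end (terminal -1, O#2); searched .XXO/OX.O to 8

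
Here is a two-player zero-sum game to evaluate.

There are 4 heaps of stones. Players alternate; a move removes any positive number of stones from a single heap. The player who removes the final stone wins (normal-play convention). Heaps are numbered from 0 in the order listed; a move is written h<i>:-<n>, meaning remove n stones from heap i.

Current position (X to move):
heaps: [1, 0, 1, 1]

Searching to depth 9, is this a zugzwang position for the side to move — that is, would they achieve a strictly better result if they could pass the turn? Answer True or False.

ply 1, X at (1,0,1,1) | h0:-1=+1→(0,0,1,1)*; h2:-1=+1→(1,0,0,1); h3:-1=+1→(1,0,1,0)
ply 2, O at (0,0,1,1) | h2:-1=-1→(0,0,0,1)*; h3:-1=-1→(0,0,1,0)
ply 3, X at (0,0,0,1) | h3:-1=+1→(0,0,0,0)*
ply 4: (0,0,0,0) is terminal -1 (O); from (1,0,1,1) depth 9
suppose X passes — search the same position with O to move:
pass> ply 1, O at (1,0,1,1) | h0:-1=+1→(0,0,1,1)*; h2:-1=+1→(1,0,0,1); h3:-1=+1→(1,0,1,0)
pass> ply 2, X at (0,0,1,1) | h2:-1=-1→(0,0,0,1)*; h3:-1=-1→(0,0,1,0)
pass> ply 3, O at (0,0,0,1) | h3:-1=+1→(0,0,0,0)*
pass> ply 4: (0,0,0,0) is terminal -1 (X); from (1,0,1,1) depth 9
for X: play +1, pass -1

zugzwang((1,0,1,1), X) = False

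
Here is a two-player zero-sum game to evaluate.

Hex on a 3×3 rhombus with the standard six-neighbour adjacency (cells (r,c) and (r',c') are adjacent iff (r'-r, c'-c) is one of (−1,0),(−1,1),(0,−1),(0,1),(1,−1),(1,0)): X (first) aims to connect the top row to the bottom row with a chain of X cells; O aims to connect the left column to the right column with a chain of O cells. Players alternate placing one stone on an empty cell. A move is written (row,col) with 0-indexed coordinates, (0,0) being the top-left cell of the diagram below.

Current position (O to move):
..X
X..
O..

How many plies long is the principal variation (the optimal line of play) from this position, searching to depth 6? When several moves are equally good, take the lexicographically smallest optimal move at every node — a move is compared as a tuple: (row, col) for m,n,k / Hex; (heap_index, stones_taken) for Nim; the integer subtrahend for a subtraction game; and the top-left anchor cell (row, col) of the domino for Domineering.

ply 1, O at ..X/X../O.. | (0,0)=-1→O.X/X../O..; (0,1)=-1→.OX/X../O..; (1,1)=-1→..X/XO./O..; (1,2)=+1→..X/X.O/O..*; (2,1)=+1→..X/X../OO.; (2,2)=-1→..X/X../O.O
ply 2, X at ..X/X.O/O.. | (0,0)=-1→X.X/X.O/O..*; (0,1)=-1→.XX/X.O/O..; (1,1)=-1→..X/XXO/O..; (2,1)=-1→..X/X.O/OX.; (2,2)=-1→..X/X.O/O.X
ply 3, O at X.X/X.O/O.. | (0,1)=+1→XOX/X.O/O..*; (1,1)=+1→X.X/XOO/O..; (2,1)=+1→X.X/X.O/OO.; (2,2)=+1→X.X/X.O/O.O
ply 4, X at XOX/X.O/O.. | (1,1)=-1→XOX/XXO/O..*; (2,1)=-1→XOX/X.O/OX.; (2,2)=-1→XOX/X.O/O.X
ply 5, O at XOX/XXO/O.. | (2,1)=+1→XOX/XXO/OO.*; (2,2)=-1→XOX/XXO/O.O
ply 6: XOX/XXO/OO. is terminal -1 (X); from ..X/X../O.. depth 6

PV length from [..X/X../O..]: 5 plies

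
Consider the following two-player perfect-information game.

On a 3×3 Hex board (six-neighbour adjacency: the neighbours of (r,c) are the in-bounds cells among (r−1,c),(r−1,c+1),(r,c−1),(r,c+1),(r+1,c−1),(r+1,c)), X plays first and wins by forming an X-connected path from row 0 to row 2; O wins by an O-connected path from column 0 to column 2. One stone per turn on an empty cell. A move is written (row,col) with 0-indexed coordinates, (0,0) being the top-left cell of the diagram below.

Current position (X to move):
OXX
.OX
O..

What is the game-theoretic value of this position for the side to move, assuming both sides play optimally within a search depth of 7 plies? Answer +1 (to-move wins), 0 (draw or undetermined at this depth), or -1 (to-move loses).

ply 1, X at OXX/.OX/O.. | (1,0)=+1→OXX/XOX/O..*; (2,1)=+1→OXX/.OX/OX.; (2,2)=+1→OXX/.OX/O.X
ply 2, O at OXX/XOX/O.. | (2,1)=-1→OXX/XOX/OO.*; (2,2)=-1→OXX/XOX/O.O
ply 3, X at OXX/XOX/OO. | (2,2)=+1→OXX/XOX/OOX*
ply 4: OXX/XOX/OOX is terminal -1 (O); from OXX/.OX/O.. depth 7

value(OXX/.OX/O.., X) = +1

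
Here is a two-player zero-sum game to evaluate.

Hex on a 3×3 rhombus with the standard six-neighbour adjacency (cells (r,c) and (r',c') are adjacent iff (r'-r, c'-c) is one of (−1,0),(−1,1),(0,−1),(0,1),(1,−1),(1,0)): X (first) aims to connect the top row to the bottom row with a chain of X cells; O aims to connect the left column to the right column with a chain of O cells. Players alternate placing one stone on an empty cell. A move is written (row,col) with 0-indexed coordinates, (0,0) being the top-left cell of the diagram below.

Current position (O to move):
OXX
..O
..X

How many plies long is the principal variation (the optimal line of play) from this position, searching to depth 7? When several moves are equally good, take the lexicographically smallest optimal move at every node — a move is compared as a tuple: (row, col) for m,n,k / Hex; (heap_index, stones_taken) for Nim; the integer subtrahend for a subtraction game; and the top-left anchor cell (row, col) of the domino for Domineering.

PV length from [OXX/..O/..X]: 3 plies

[OXX/..O/..X] O move#1: (1,0):-1/OXX/O.O/..X, (1,1):+1/OXX/.OO/..X*, (2,0):+1/OXX/..O/O.X, (2,1):-1/OXX/..O/.OX
[OXX/.OO/..X] X move#2: (1,0):-1/OXX/XOO/..X*, (2,0):-1/OXX/.OO/X.X, (2,1):-1/OXX/.OO/.XX
[OXX/XOO/..X] O move#3: (2,0):+1/OXX/XOO/O.X*, (2,1):-1/OXX/XOO/.OX
[OXX/XOO/O.X] end (terminal -1, X#4); searched OXX/..O/..X to 7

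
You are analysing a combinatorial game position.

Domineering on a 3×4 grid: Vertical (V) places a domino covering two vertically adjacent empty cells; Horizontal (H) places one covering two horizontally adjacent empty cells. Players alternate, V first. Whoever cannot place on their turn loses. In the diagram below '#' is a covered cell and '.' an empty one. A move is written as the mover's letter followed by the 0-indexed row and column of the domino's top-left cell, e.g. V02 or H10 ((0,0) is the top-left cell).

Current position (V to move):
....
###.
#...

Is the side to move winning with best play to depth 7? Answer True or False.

V winning at [..../###./#...]: False

p1 V@[..../###./#...]: V03[...#/####/#...]-1* V13[..../####/#..#]-1
p2 H@[...#/####/#...]: H00[##.#/####/#...]+1* H01[.###/####/#...]+1 H21[...#/####/###.]+1 H22[...#/####/#.##]+1
p3 V@[##.#/####/#...] terminal -1; root [..../###./#...] d7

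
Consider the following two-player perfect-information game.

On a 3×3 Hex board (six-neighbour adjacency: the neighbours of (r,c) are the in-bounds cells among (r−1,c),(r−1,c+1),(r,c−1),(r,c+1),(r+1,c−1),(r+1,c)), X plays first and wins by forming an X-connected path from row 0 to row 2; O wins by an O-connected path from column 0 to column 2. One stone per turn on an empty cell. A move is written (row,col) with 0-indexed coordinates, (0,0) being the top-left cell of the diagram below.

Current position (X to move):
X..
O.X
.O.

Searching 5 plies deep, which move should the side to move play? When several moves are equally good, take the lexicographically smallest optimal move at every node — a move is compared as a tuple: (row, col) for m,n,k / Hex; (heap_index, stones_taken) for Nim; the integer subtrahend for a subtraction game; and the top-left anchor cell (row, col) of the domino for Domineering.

X's best at [X../O.X/.O.]: (1,1)

[X../O.X/.O.] X move#1: (0,1):-1/XX./O.X/.O., (0,2):-1/X.X/O.X/.O., (1,1):+1/X../OXX/.O.*, (2,0):-1/X../O.X/XO., (2,2):-1/X../O.X/.OX
[X../OXX/.O.] O move#2: (0,1):-1/XO./OXX/.O.*, (0,2):-1/X.O/OXX/.O., (2,0):-1/X../OXX/OO., (2,2):-1/X../OXX/.OO
[XO./OXX/.O.] X move#3: (0,2):+1/XOX/OXX/.O.*, (2,0):-1/XO./OXX/XO., (2,2):-1/XO./OXX/.OX
[XOX/OXX/.O.] O move#4: (2,0):-1/XOX/OXX/OO.*, (2,2):-1/XOX/OXX/.OO
[XOX/OXX/OO.] X move#5: (2,2):+1/XOX/OXX/OOX*
[XOX/OXX/OOX] end (terminal -1, O#6); searched X../O.X/.O. to 5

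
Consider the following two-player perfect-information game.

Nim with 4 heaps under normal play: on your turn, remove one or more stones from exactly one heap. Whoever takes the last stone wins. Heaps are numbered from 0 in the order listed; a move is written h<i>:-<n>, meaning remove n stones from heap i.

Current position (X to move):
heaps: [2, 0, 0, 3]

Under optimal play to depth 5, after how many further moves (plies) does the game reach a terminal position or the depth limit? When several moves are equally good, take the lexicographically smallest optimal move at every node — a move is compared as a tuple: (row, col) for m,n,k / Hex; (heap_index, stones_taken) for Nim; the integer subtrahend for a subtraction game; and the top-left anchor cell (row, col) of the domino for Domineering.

ply 1, X at (2,0,0,3) | h0:-1=-1→(1,0,0,3); h0:-2=-1→(0,0,0,3); h3:-1=+1→(2,0,0,2)*; h3:-2=-1→(2,0,0,1); h3:-3=-1→(2,0,0,0)
ply 2, O at (2,0,0,2) | h0:-1=-1→(1,0,0,2)*; h0:-2=-1→(0,0,0,2); h3:-1=-1→(2,0,0,1); h3:-2=-1→(2,0,0,0)
ply 3, X at (1,0,0,2) | h0:-1=-1→(0,0,0,2); h3:-1=+1→(1,0,0,1)*; h3:-2=-1→(1,0,0,0)
ply 4, O at (1,0,0,1) | h0:-1=-1→(0,0,0,1)*; h3:-1=-1→(1,0,0,0)
ply 5, X at (0,0,0,1) | h3:-1=+1→(0,0,0,0)*
ply 6: (0,0,0,0) is terminal -1 (O); from (2,0,0,3) depth 5

PV length from [(2,0,0,3)]: 5 plies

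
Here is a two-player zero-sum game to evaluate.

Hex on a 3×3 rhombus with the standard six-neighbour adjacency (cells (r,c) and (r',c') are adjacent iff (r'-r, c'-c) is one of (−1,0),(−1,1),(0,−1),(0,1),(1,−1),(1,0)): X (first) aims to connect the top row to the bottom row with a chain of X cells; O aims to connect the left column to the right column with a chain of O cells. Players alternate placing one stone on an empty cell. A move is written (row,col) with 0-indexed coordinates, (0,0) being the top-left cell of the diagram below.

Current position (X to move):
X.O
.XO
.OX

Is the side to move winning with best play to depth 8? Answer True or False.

X winning at [X.O/.XO/.OX]: True

[X.O/.XO/.OX] X move#1: (0,1):-1/XXO/.XO/.OX, (1,0):-1/X.O/XXO/.OX, (2,0):+1/X.O/.XO/XOX*
[X.O/.XO/XOX] O move#2: (0,1):-1/XOO/.XO/XOX*, (1,0):-1/X.O/OXO/XOX
[XOO/.XO/XOX] X move#3: (1,0):+1/XOO/XXO/XOX*
[XOO/XXO/XOX] end (terminal -1, O#4); searched X.O/.XO/.OX to 8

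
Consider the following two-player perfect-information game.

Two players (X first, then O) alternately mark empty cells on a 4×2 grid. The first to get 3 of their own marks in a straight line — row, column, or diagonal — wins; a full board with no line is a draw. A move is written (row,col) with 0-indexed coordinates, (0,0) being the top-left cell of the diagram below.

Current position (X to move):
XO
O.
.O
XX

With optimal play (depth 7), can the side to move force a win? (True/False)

[XO/O./.O/XX] X move#1: (1,1):+0/XO/OX/.O/XX*, (2,0):-1/XO/O./XO/XX
[XO/OX/.O/XX] O move#2: (2,0):+0/XO/OX/OO/XX*
[XO/OX/OO/XX] end (terminal +0, X#3); searched XO/O./.O/XX to 7

X winning at [XO/O./.O/XX]: False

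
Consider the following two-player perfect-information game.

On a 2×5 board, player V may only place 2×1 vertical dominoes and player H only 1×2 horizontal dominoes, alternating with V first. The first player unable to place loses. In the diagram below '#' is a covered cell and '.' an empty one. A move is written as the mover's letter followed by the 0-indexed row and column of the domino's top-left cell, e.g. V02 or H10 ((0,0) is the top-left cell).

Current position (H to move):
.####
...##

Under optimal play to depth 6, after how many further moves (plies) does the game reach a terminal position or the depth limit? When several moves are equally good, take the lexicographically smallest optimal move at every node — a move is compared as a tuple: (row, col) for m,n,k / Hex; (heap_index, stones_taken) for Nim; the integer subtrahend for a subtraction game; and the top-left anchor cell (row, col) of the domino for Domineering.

PV length from [.####/...##]: 1 ply

ply 1, H at .####/...## | H10=+1→.####/##.##*; H11=-1→.####/.####
ply 2: .####/##.## is terminal -1 (V); from .####/...## depth 6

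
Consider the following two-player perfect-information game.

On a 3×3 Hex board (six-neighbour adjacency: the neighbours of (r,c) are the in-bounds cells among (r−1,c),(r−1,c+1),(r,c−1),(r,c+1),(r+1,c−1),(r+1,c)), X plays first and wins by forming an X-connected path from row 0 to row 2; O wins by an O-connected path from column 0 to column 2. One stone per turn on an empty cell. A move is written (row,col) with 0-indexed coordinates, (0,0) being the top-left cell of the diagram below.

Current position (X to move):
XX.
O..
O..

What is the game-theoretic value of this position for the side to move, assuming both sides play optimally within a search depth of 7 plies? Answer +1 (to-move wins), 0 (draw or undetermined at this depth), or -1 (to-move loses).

value(XX./O../O.., X) = +1

p1 X@[XX./O../O..]: (0,2)[XXX/O../O..]-1 (1,1)[XX./OX./O..]-1 (1,2)[XX./O.X/O..]+1* (2,1)[XX./O../OX.]-1 (2,2)[XX./O../O.X]-1
p2 O@[XX./O.X/O..]: (0,2)[XXO/O.X/O..]-1* (1,1)[XX./OOX/O..]-1 (2,1)[XX./O.X/OO.]-1 (2,2)[XX./O.X/O.O]-1
p3 X@[XXO/O.X/O..]: (1,1)[XXO/OXX/O..]+1* (2,1)[XXO/O.X/OX.]-1 (2,2)[XXO/O.X/O.X]-1
p4 O@[XXO/OXX/O..]: (2,1)[XXO/OXX/OO.]-1* (2,2)[XXO/OXX/O.O]-1
p5 X@[XXO/OXX/OO.]: (2,2)[XXO/OXX/OOX]+1*
p6 O@[XXO/OXX/OOX] terminal -1; root [XX./O../O..] d7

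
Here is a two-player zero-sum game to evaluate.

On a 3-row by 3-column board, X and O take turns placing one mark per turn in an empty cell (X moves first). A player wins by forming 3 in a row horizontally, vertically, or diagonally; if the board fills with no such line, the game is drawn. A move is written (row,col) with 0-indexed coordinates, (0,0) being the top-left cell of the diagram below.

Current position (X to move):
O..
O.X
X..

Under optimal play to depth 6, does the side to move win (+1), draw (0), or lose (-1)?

value(O../O.X/X.., X) = +1

[O../O.X/X..] X move#1: (0,1):+1/OX./O.X/X..*, (0,2):+1/O.X/O.X/X.., (1,1):+0/O../OXX/X.., (2,1):+1/O../O.X/XX., (2,2):+1/O../O.X/X.X
[OX./O.X/X..] O move#2: (0,2):-1/OXO/O.X/X..*, (1,1):-1/OX./OOX/X.., (2,1):-1/OX./O.X/XO., (2,2):-1/OX./O.X/X.O
[OXO/O.X/X..] X move#3: (1,1):+0/OXO/OXX/X.., (2,1):+1/OXO/O.X/XX.*, (2,2):+0/OXO/O.X/X.X
[OXO/O.X/XX.] O move#4: (1,1):-1/OXO/OOX/XX.*, (2,2):-1/OXO/O.X/XXO
[OXO/OOX/XX.] X move#5: (2,2):+1/OXO/OOX/XXX*
[OXO/OOX/XXX] end (terminal -1, O#6); searched O../O.X/X.. to 6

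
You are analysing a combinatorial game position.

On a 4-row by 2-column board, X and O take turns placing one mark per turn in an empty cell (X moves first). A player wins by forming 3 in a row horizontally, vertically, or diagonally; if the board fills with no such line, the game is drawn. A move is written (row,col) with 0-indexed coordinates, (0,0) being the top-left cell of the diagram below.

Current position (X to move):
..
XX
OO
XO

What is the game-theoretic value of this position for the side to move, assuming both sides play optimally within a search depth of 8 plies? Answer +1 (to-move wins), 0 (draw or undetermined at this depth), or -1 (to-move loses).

value(../XX/OO/XO, X) = 0

p1 X@[../XX/OO/XO]: (0,0)[X./XX/OO/XO]+0* (0,1)[.X/XX/OO/XO]+0
p2 O@[X./XX/OO/XO]: (0,1)[XO/XX/OO/XO]+0*
p3 X@[XO/XX/OO/XO] terminal +0; root [../XX/OO/XO] d8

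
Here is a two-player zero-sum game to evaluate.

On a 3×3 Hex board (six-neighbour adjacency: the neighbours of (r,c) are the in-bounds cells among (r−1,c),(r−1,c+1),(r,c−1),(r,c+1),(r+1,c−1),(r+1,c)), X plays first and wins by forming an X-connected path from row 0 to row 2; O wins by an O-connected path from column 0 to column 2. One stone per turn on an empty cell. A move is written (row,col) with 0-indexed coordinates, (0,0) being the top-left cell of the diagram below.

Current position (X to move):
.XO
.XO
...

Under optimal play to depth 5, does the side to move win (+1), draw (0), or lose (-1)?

[.XO/.XO/...] X move#1: (0,0):+1/XXO/.XO/...*, (1,0):+1/.XO/XXO/..., (2,0):+1/.XO/.XO/X.., (2,1):+1/.XO/.XO/.X., (2,2):+1/.XO/.XO/..X
[XXO/.XO/...] O move#2: (1,0):-1/XXO/OXO/...*, (2,0):-1/XXO/.XO/O.., (2,1):-1/XXO/.XO/.O., (2,2):-1/XXO/.XO/..O
[XXO/OXO/...] X move#3: (2,0):+1/XXO/OXO/X..*, (2,1):+1/XXO/OXO/.X., (2,2):+1/XXO/OXO/..X
[XXO/OXO/X..] end (terminal -1, O#4); searched .XO/.XO/... to 5

value(.XO/.XO/..., X) = +1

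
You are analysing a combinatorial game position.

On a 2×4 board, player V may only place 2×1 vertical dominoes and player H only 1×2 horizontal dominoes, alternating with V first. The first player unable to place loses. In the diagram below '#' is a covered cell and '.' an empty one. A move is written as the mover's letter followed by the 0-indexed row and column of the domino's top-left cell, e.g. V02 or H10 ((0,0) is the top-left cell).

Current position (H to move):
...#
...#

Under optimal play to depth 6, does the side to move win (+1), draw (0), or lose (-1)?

p1 H@[...#/...#]: H00[##.#/...#]+1* H01[.###/...#]+1 H10[...#/##.#]+1 H11[...#/.###]+1
p2 V@[##.#/...#]: V02[####/..##]-1*
p3 H@[####/..##]: H10[####/####]+1*
p4 V@[####/####] terminal -1; root [...#/...#] d6

value(...#/...#, H) = +1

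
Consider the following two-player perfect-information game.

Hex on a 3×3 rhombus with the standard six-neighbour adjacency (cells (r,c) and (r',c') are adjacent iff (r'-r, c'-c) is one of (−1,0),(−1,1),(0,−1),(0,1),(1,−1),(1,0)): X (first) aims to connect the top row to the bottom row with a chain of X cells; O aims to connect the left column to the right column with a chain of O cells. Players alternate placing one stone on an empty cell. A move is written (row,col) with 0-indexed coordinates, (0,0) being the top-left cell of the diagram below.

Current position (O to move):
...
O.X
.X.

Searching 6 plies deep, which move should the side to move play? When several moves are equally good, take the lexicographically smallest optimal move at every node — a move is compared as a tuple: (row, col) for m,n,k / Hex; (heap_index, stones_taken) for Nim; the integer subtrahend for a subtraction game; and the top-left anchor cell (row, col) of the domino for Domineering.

[.../O.X/.X.] O move#1: (0,0):-1/O../O.X/.X., (0,1):-1/.O./O.X/.X., (0,2):+1/..O/O.X/.X.*, (1,1):-1/.../OOX/.X., (2,0):-1/.../O.X/OX., (2,2):-1/.../O.X/.XO
[..O/O.X/.X.] X move#2: (0,0):-1/X.O/O.X/.X.*, (0,1):-1/.XO/O.X/.X., (1,1):-1/..O/OXX/.X., (2,0):-1/..O/O.X/XX., (2,2):-1/..O/O.X/.XX
[X.O/O.X/.X.] O move#3: (0,1):+1/XOO/O.X/.X.*, (1,1):+1/X.O/OOX/.X., (2,0):+1/X.O/O.X/OX., (2,2):+1/X.O/O.X/.XO
[XOO/O.X/.X.] end (terminal -1, X#4); searched .../O.X/.X. to 6

O's best at [.../O.X/.X.]: (0,2)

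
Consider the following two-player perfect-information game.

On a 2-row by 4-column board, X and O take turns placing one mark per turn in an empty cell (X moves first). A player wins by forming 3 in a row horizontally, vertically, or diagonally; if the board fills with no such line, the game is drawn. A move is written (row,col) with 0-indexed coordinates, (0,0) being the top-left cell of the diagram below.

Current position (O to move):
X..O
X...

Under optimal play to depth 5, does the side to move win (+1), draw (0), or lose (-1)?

value(X..O/X..., O) = 0

ply 1, O at X..O/X... | (0,1)=+0→XO.O/X...*; (0,2)=+0→X.OO/X...; (1,1)=+0→X..O/XO..; (1,2)=+0→X..O/X.O.; (1,3)=+0→X..O/X..O
ply 2, X at XO.O/X... | (0,2)=+0→XOXO/X...*; (1,1)=-1→XO.O/XX..; (1,2)=-1→XO.O/X.X.; (1,3)=-1→XO.O/X..X
ply 3, O at XOXO/X... | (1,1)=+0→XOXO/XO..*; (1,2)=+0→XOXO/X.O.; (1,3)=+0→XOXO/X..O
ply 4, X at XOXO/XO.. | (1,2)=+0→XOXO/XOX.*; (1,3)=+0→XOXO/XO.X
ply 5, O at XOXO/XOX. | (1,3)=+0→XOXO/XOXO*
ply 6: XOXO/XOXO is terminal +0 (X); from X..O/X... depth 5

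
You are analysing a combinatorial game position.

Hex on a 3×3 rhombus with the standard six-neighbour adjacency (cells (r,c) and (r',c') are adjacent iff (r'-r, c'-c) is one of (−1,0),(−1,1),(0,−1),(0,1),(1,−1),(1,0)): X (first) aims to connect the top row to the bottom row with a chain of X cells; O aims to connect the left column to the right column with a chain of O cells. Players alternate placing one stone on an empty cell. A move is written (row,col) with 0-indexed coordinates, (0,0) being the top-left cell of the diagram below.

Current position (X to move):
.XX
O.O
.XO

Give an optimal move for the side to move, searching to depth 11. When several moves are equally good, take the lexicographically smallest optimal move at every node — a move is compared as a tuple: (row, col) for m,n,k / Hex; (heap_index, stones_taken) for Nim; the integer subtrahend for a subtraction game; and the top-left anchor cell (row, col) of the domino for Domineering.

X's best at [.XX/O.O/.XO]: (1,1)

p1 X@[.XX/O.O/.XO]: (0,0)[XXX/O.O/.XO]-1 (1,1)[.XX/OXO/.XO]+1* (2,0)[.XX/O.O/XXO]-1
p2 O@[.XX/OXO/.XO] terminal -1; root [.XX/O.O/.XO] d11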